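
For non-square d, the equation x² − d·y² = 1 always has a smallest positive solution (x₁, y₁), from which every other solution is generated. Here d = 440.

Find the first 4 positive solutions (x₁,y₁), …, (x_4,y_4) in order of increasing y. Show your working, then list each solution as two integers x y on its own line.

√440 = [20; 1,40, …], period ℓ=2 (even) → k=1
step 0: (20, 1)  from 20·(1,0) + (0,1)
step 1: (21, 1)  from 1·(20,1) + (1,0)
→ (21, 1).  Check: 21²=441, 440·1²=440, difference 1.
n=2: (21,1)∘(21,1) = (21·21+440·1·1, 21·1+1·21) = (881,42)
n=3: (881,42)∘(21,1) = (21·881+440·1·42, 21·42+1·881) = (36981,1763)
n=4: (36981,1763)∘(21,1) = (21·36981+440·1·1763, 21·1763+1·36981) = (1552321,74004)

21 1
881 42
36981 1763
1552321 74004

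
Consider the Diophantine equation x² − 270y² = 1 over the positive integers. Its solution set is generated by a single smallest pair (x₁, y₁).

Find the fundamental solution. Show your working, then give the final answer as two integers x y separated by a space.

√270 = [16; 2,3,6,3,2,32, …], period ℓ=6 (even) → k=5
a_0=16:  p_0=16·1+0=16,  q_0=16·0+1=1
…
a_2=3:  p_2=3·33+16=115,  q_2=3·2+1=7
…
a_4=3:  p_4=3·723+115=2284,  q_4=3·44+7=139
a_5=2:  p_5=2·2284+723=5291,  q_5=2·139+44=322
(x₁, y₁) = (5291, 322);  5291² − 270·322² = 1 ✓

5291 322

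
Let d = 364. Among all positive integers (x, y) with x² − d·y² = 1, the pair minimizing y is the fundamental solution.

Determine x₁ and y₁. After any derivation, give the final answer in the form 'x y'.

√364 → a₀=19, period (12,1,2,3,1,8,1,3,2,1,12,38); ℓ=12 even so k=11
step 0: (19, 1)  from 19·(1,0) + (0,1)
step 1: (229, 12)  from 12·(19,1) + (1,0)
step 2: (248, 13)  from 1·(229,12) + (19,1)
step 3: (725, 38)  from 2·(248,13) + (229,12)
step 4: (2423, 127)  from 3·(725,38) + (248,13)
step 5: (3148, 165)  from 1·(2423,127) + (725,38)
…
step 7: (30755, 1612)  from 1·(27607,1447) + (3148,165)
…
step 9: (270499, 14178)  from 2·(119872,6283) + (30755,1612)
step 10: (390371, 20461)  from 1·(270499,14178) + (119872,6283)
step 11: (4954951, 259710)  from 12·(390371,20461) + (270499,14178)
fundamental: x₁=4954951, y₁=259710  (since 24551539412401 − 364·67449284100 = 1)

4954951 259710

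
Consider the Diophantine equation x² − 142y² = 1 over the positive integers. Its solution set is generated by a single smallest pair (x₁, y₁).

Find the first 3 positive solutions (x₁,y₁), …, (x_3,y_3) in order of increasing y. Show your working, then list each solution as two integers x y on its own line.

[11; 1,10,1,22] for √142; ℓ=4 ⇒ convergent index 3
i=0: a=11 ⇒ p=11, q=1
…
i=2: a=10 ⇒ p=131, q=11
i=3: a=1 ⇒ p=143, q=12
→ (143, 12).  Check: 143²=20449, 142·12²=20448, difference 1.
n=2: (143,12)∘(143,12) = (143·143+142·12·12, 143·12+12·143) = (40897,3432)
n=3: (40897,3432)∘(143,12) = (143·40897+142·12·3432, 143·3432+12·40897) = (11696399,981540)

143 12
40897 3432
11696399 981540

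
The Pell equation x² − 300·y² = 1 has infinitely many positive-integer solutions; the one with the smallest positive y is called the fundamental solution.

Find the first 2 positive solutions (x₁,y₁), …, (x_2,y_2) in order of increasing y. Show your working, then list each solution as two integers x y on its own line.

[17; 3,8,3,34] for √300; ℓ=4 ⇒ convergent index 3
k=0  a_k=17  p_k/q_k = 17/1
…
k=2  a_k=8  p_k/q_k = 433/25
k=3  a_k=3  p_k/q_k = 1351/78
(x₁, y₁) = (1351, 78);  1351² − 300·78² = 1 ✓
(1351+78√300)^2 = 3650401 + 210756√300

1351 78
3650401 210756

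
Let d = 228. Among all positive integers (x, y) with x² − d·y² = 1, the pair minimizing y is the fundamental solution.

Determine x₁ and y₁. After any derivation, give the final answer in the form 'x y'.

√228 = [15; 10,30, …], period ℓ=2 (even) → k=1
i=0: a=15 ⇒ p=15, q=1
i=1: a=10 ⇒ p=151, q=10
(x₁, y₁) = (151, 10);  151² − 228·10² = 1 ✓

151 10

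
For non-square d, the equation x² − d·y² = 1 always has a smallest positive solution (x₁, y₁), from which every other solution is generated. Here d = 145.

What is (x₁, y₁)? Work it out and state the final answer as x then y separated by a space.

289 24

√145 → a₀=12, period (24); ℓ=1 odd so k=1
i=0: a=12 ⇒ p=12, q=1
i=1: a=24 ⇒ p=289, q=24
fundamental: x₁=289, y₁=24  (since 83521 − 145·576 = 1)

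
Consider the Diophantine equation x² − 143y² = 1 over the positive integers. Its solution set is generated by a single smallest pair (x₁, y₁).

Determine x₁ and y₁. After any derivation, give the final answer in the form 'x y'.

[11; 1,22] for √143; ℓ=2 ⇒ convergent index 1
i=0: a=11 ⇒ p=11, q=1
i=1: a=1 ⇒ p=12, q=1
(x₁, y₁) = (12, 1);  12² − 143·1² = 1 ✓

12 1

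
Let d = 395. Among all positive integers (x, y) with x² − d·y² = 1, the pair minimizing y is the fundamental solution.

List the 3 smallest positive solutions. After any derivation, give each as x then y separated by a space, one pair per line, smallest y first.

159 8
50561 2544
16078239 808984

[19; 1,6,1,38] for √395; ℓ=4 ⇒ convergent index 3
step 0: (19, 1)  from 19·(1,0) + (0,1)
…
step 2: (139, 7)  from 6·(20,1) + (19,1)
step 3: (159, 8)  from 1·(139,7) + (20,1)
(x₁, y₁) = (159, 8);  159² − 395·8² = 1 ✓
n=2: (159,8)∘(159,8) = (159·159+395·8·8, 159·8+8·159) = (50561,2544)
n=3: (50561,2544)∘(159,8) = (159·50561+395·8·2544, 159·2544+8·50561) = (16078239,808984)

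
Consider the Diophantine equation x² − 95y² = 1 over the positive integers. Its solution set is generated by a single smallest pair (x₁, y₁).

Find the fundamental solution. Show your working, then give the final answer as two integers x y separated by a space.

39 4

√95 → a₀=9, period (1,2,1,18); ℓ=4 even so k=3
k=0  a_k=9  p_k/q_k = 9/1
k=1  a_k=1  p_k/q_k = 10/1
k=2  a_k=2  p_k/q_k = 29/3
k=3  a_k=1  p_k/q_k = 39/4
(x₁, y₁) = (39, 4);  39² − 95·4² = 1 ✓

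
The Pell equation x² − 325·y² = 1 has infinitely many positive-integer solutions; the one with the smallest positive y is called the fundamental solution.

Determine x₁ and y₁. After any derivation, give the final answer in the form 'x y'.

[18; 36] for √325; ℓ=1 ⇒ convergent index 1
i=0: a=18 ⇒ p=18, q=1
i=1: a=36 ⇒ p=649, q=36
→ (649, 36).  Check: 649²=421201, 325·36²=421200, difference 1.

649 36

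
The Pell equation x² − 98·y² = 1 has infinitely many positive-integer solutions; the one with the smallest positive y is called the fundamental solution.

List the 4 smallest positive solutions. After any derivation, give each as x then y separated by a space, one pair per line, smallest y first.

[9; 1,8,1,18] for √98; ℓ=4 ⇒ convergent index 3
a_0=9:  p_0=9·1+0=9,  q_0=9·0+1=1
…
a_2=8:  p_2=8·10+9=89,  q_2=8·1+1=9
a_3=1:  p_3=1·89+10=99,  q_3=1·9+1=10
(x₁, y₁) = (99, 10);  99² − 98·10² = 1 ✓
k=2:  x_2 = 99·99+98·10·10 = 19601,  y_2 = 99·10+10·99 = 1980
k=3:  x_3 = 99·19601+98·10·1980 = 3880899,  y_3 = 99·1980+10·19601 = 392030
k=4:  x_4 = 99·3880899+98·10·392030 = 768398401,  y_4 = 99·392030+10·3880899 = 77619960

99 10
19601 1980
3880899 392030
768398401 77619960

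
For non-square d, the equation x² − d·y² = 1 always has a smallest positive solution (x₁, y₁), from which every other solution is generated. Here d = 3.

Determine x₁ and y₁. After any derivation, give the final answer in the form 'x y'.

[1; 1,2] for √3; ℓ=2 ⇒ convergent index 1
step 0: (1, 1)  from 1·(1,0) + (0,1)
step 1: (2, 1)  from 1·(1,1) + (1,0)
fundamental: x₁=2, y₁=1  (since 4 − 3·1 = 1)

2 1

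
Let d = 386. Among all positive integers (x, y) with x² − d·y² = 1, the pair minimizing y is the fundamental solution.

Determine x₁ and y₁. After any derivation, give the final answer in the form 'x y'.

√386 = [19; 1,1,1,4,1,18,1,4,1,1,1,38, …], period ℓ=12 (even) → k=11
a_0=19:  p_0=19·1+0=19,  q_0=19·0+1=1
a_1=1:  p_1=1·19+1=20,  q_1=1·1+0=1
…
a_4=4:  p_4=4·59+39=275,  q_4=4·3+2=14
a_5=1:  p_5=1·275+59=334,  q_5=1·14+3=17
…
a_7=1:  p_7=1·6287+334=6621,  q_7=1·320+17=337
a_8=4:  p_8=4·6621+6287=32771,  q_8=4·337+320=1668
…
a_10=1:  p_10=1·39392+32771=72163,  q_10=1·2005+1668=3673
a_11=1:  p_11=1·72163+39392=111555,  q_11=1·3673+2005=5678
fundamental: x₁=111555, y₁=5678  (since 12444518025 − 386·32239684 = 1)

111555 5678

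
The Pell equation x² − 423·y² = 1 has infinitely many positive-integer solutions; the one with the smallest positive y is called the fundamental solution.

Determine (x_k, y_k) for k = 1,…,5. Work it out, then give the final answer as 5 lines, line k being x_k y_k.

√423 = [20; 1,1,3,4,3,1,1,40, …], period ℓ=8 (even) → k=7
i=0: a=20 ⇒ p=20, q=1
i=1: a=1 ⇒ p=21, q=1
…
i=4: a=4 ⇒ p=617, q=30
i=5: a=3 ⇒ p=1995, q=97
i=6: a=1 ⇒ p=2612, q=127
i=7: a=1 ⇒ p=4607, q=224
fundamental: x₁=4607, y₁=224  (since 21224449 − 423·50176 = 1)
(x_2, y_2) = (4607·4607 + 423·224·224, 4607·224 + 224·4607) = (42448897, 2063936)
(x_3, y_3) = (4607·42448897 + 423·224·2063936, 4607·2063936 + 224·42448897) = (391124132351, 19017106080)
(x_4, y_4) = (4607·391124132351 + 423·224·19017106080, 4607·19017106080 + 224·391124132351) = (3603817713033217, 175223613357184)
(x_5, y_5) = (4607·3603817713033217 + 423·224·175223613357184, 4607·175223613357184 + 224·3603817713033217) = (33205576016763929087, 1614510354455987296)

4607 224
42448897 2063936
391124132351 19017106080
3603817713033217 175223613357184
33205576016763929087 1614510354455987296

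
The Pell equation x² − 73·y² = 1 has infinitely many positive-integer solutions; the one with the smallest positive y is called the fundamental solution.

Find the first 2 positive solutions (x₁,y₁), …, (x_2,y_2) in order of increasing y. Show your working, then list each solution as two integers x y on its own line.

√73 → a₀=8, period (1,1,5,5,1,1,16); ℓ=7 odd so k=13
a_0=8:  p_0=8·1+0=8,  q_0=8·0+1=1
a_1=1:  p_1=1·8+1=9,  q_1=1·1+0=1
a_2=1:  p_2=1·9+8=17,  q_2=1·1+1=2
…
a_4=5:  p_4=5·94+17=487,  q_4=5·11+2=57
…
a_6=1:  p_6=1·581+487=1068,  q_6=1·68+57=125
a_7=16:  p_7=16·1068+581=17669,  q_7=16·125+68=2068
a_8=1:  p_8=1·17669+1068=18737,  q_8=1·2068+125=2193
a_9=1:  p_9=1·18737+17669=36406,  q_9=1·2193+2068=4261
a_10=5:  p_10=5·36406+18737=200767,  q_10=5·4261+2193=23498
a_11=5:  p_11=5·200767+36406=1040241,  q_11=5·23498+4261=121751
a_12=1:  p_12=1·1040241+200767=1241008,  q_12=1·121751+23498=145249
a_13=1:  p_13=1·1241008+1040241=2281249,  q_13=1·145249+121751=267000
(x₁, y₁) = (2281249, 267000);  2281249² − 73·267000² = 1 ✓
(x_2, y_2) = (2281249·2281249 + 73·267000·267000, 2281249·267000 + 267000·2281249) = (10408194000001, 1218186966000)

2281249 267000
10408194000001 1218186966000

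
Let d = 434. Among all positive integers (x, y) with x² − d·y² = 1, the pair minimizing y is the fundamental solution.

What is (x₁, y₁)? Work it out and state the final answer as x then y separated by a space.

√434 = [20; 1,4,1,40, …], period ℓ=4 (even) → k=3
step 0: (20, 1)  from 20·(1,0) + (0,1)
step 1: (21, 1)  from 1·(20,1) + (1,0)
step 2: (104, 5)  from 4·(21,1) + (20,1)
step 3: (125, 6)  from 1·(104,5) + (21,1)
(x₁, y₁) = (125, 6);  125² − 434·6² = 1 ✓

125 6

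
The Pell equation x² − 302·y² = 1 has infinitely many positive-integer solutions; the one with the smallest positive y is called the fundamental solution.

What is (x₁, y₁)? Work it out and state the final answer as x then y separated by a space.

4276623 246092

d=302: √d = [17; 2,1,1,1,4,…,1,2,34] (ℓ=16, even), read p_15/q_15
k=0  a_k=17  p_k/q_k = 17/1
…
k=2  a_k=1  p_k/q_k = 52/3
…
k=5  a_k=4  p_k/q_k = 643/37
k=6  a_k=2  p_k/q_k = 1425/82
…
k=9  a_k=1  p_k/q_k = 36581/2105
…
k=11  a_k=4  p_k/q_k = 467281/26889
…
k=13  a_k=1  p_k/q_k = 1042237/59974
k=14  a_k=1  p_k/q_k = 1617193/93059
k=15  a_k=2  p_k/q_k = 4276623/246092
fundamental: x₁=4276623, y₁=246092  (since 18289504284129 − 302·60561272464 = 1)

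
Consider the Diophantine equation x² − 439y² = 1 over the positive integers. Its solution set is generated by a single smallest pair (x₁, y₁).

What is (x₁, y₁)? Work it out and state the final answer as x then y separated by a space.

440 21

√439 → a₀=20, period (1,19,1,40); ℓ=4 even so k=3
i=0: a=20 ⇒ p=20, q=1
i=1: a=1 ⇒ p=21, q=1
i=2: a=19 ⇒ p=419, q=20
i=3: a=1 ⇒ p=440, q=21
→ (440, 21).  Check: 440²=193600, 439·21²=193599, difference 1.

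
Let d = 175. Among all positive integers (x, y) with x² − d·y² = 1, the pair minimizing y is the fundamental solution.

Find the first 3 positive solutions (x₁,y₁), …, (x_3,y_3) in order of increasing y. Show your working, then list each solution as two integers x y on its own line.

d=175: √d = [13; 4,2,1,2,4,26] (ℓ=6, even), read p_5/q_5
step 0: (13, 1)  from 13·(1,0) + (0,1)
step 1: (53, 4)  from 4·(13,1) + (1,0)
…
step 4: (463, 35)  from 2·(172,13) + (119,9)
step 5: (2024, 153)  from 4·(463,35) + (172,13)
(x₁, y₁) = (2024, 153);  2024² − 175·153² = 1 ✓
n=2: (2024,153)∘(2024,153) = (2024·2024+175·153·153, 2024·153+153·2024) = (8193151,619344)
n=3: (8193151,619344)∘(2024,153) = (2024·8193151+175·153·619344, 2024·619344+153·8193151) = (33165873224,2507104359)

2024 153
8193151 619344
33165873224 2507104359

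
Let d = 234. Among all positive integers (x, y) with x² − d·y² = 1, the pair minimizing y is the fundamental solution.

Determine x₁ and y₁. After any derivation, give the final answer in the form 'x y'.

5201 340

√234 = [15; 3,2,1,2,1,2,3,30, …], period ℓ=8 (even) → k=7
i=0: a=15 ⇒ p=15, q=1
i=1: a=3 ⇒ p=46, q=3
i=2: a=2 ⇒ p=107, q=7
…
i=4: a=2 ⇒ p=413, q=27
i=5: a=1 ⇒ p=566, q=37
i=6: a=2 ⇒ p=1545, q=101
i=7: a=3 ⇒ p=5201, q=340
→ (5201, 340).  Check: 5201²=27050401, 234·340²=27050400, difference 1.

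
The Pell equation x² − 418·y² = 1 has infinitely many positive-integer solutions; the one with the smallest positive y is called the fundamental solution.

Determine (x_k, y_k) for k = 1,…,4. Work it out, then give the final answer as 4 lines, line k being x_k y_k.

√418 → a₀=20, period (2,4,20,4,2,40); ℓ=6 even so k=5
a_0=20:  p_0=20·1+0=20,  q_0=20·0+1=1
…
a_3=20:  p_3=20·184+41=3721,  q_3=20·9+2=182
a_4=4:  p_4=4·3721+184=15068,  q_4=4·182+9=737
a_5=2:  p_5=2·15068+3721=33857,  q_5=2·737+182=1656
fundamental: x₁=33857, y₁=1656  (since 1146296449 − 418·2742336 = 1)
k=2:  x_2 = 33857·33857+418·1656·1656 = 2292592897,  y_2 = 33857·1656+1656·33857 = 112134384
k=3:  x_3 = 33857·2292592897+418·1656·112134384 = 155240635393601,  y_3 = 33857·112134384+1656·2292592897 = 7593067676520
k=4:  x_4 = 33857·155240635393601+418·1656·7593067676520 = 10511964382749705217,  y_4 = 33857·7593067676520+1656·155240635393601 = 514156984535740896

33857 1656
2292592897 112134384
155240635393601 7593067676520
10511964382749705217 514156984535740896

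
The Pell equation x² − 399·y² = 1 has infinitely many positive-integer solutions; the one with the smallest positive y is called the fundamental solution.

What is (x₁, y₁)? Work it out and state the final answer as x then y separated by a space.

20 1

d=399: √d = [19; 1,38] (ℓ=2, even), read p_1/q_1
k=0  a_k=19  p_k/q_k = 19/1
k=1  a_k=1  p_k/q_k = 20/1
(x₁, y₁) = (20, 1);  20² − 399·1² = 1 ✓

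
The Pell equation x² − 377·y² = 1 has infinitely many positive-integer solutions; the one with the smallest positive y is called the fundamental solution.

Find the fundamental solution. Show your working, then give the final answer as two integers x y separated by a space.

d=377: √d = [19; 2,2,2,38] (ℓ=4, even), read p_3/q_3
step 0: (19, 1)  from 19·(1,0) + (0,1)
…
step 2: (97, 5)  from 2·(39,2) + (19,1)
step 3: (233, 12)  from 2·(97,5) + (39,2)
→ (233, 12).  Check: 233²=54289, 377·12²=54288, difference 1.

233 12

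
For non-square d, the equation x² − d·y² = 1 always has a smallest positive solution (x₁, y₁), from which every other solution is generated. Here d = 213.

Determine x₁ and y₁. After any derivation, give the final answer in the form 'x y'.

√213 → a₀=14, period (1,1,2,6,1,8,1,6,2,1,1,28); ℓ=12 even so k=11
step 0: (14, 1)  from 14·(1,0) + (0,1)
step 1: (15, 1)  from 1·(14,1) + (1,0)
…
step 9: (78825, 5401)  from 2·(36749,2518) + (5327,365)
step 10: (115574, 7919)  from 1·(78825,5401) + (36749,2518)
step 11: (194399, 13320)  from 1·(115574,7919) + (78825,5401)
fundamental: x₁=194399, y₁=13320  (since 37790971201 − 213·177422400 = 1)

194399 13320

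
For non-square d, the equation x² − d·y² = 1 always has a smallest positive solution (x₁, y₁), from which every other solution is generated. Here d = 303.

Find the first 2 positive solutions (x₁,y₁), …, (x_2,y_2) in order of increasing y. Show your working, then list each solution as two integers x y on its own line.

2524 145
12741151 731960

√303 → a₀=17, period (2,2,5,2,2,34); ℓ=6 even so k=5
i=0: a=17 ⇒ p=17, q=1
i=1: a=2 ⇒ p=35, q=2
i=2: a=2 ⇒ p=87, q=5
i=3: a=5 ⇒ p=470, q=27
i=4: a=2 ⇒ p=1027, q=59
i=5: a=2 ⇒ p=2524, q=145
(x₁, y₁) = (2524, 145);  2524² − 303·145² = 1 ✓
(2524+145√303)^2 = 12741151 + 731960√303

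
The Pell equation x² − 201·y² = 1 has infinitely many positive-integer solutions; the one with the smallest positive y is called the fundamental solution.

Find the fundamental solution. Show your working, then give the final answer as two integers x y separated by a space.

515095 36332

[14; 5,1,1,1,2,…,1,5,28] for √201; ℓ=14 ⇒ convergent index 13
a_0=14:  p_0=14·1+0=14,  q_0=14·0+1=1
…
a_2=1:  p_2=1·71+14=85,  q_2=1·5+1=6
…
a_4=1:  p_4=1·156+85=241,  q_4=1·11+6=17
a_5=2:  p_5=2·241+156=638,  q_5=2·17+11=45
a_6=1:  p_6=1·638+241=879,  q_6=1·45+17=62
…
a_8=1:  p_8=1·7670+879=8549,  q_8=1·541+62=603
a_9=2:  p_9=2·8549+7670=24768,  q_9=2·603+541=1747
a_10=1:  p_10=1·24768+8549=33317,  q_10=1·1747+603=2350
a_11=1:  p_11=1·33317+24768=58085,  q_11=1·2350+1747=4097
a_12=1:  p_12=1·58085+33317=91402,  q_12=1·4097+2350=6447
a_13=5:  p_13=5·91402+58085=515095,  q_13=5·6447+4097=36332
→ (515095, 36332).  Check: 515095²=265322859025, 201·36332²=265322859024, difference 1.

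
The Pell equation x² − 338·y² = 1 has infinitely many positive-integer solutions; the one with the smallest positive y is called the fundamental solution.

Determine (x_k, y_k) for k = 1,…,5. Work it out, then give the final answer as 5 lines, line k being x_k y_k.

114243 6214
26102926097 1419812004
5964153172084899 324407165539730
1362725501650887306817 74122495624090936776
311363698964240484013304163 16935952534841634614661406

d=338: √d = [18; 2,1,1,2,36] (ℓ=5, odd), read p_9/q_9
i=0: a=18 ⇒ p=18, q=1
i=1: a=2 ⇒ p=37, q=2
i=2: a=1 ⇒ p=55, q=3
i=3: a=1 ⇒ p=92, q=5
…
i=5: a=36 ⇒ p=8696, q=473
i=6: a=2 ⇒ p=17631, q=959
i=7: a=1 ⇒ p=26327, q=1432
i=8: a=1 ⇒ p=43958, q=2391
i=9: a=2 ⇒ p=114243, q=6214
→ (114243, 6214).  Check: 114243²=13051463049, 338·6214²=13051463048, difference 1.
(x_2, y_2) = (114243·114243 + 338·6214·6214, 114243·6214 + 6214·114243) = (26102926097, 1419812004)
(x_3, y_3) = (114243·26102926097 + 338·6214·1419812004, 114243·1419812004 + 6214·26102926097) = (5964153172084899, 324407165539730)
(x_4, y_4) = (114243·5964153172084899 + 338·6214·324407165539730, 114243·324407165539730 + 6214·5964153172084899) = (1362725501650887306817, 74122495624090936776)
(x_5, y_5) = (114243·1362725501650887306817 + 338·6214·74122495624090936776, 114243·74122495624090936776 + 6214·1362725501650887306817) = (311363698964240484013304163, 16935952534841634614661406)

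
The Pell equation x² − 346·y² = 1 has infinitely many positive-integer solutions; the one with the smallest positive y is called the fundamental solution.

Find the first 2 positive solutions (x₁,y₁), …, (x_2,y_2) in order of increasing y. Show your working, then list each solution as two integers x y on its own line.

√346 = [18; 1,1,1,1,36, …], period ℓ=5 (odd) → k=9
i=0: a=18 ⇒ p=18, q=1
…
i=2: a=1 ⇒ p=37, q=2
i=3: a=1 ⇒ p=56, q=3
i=4: a=1 ⇒ p=93, q=5
…
i=6: a=1 ⇒ p=3497, q=188
…
i=8: a=1 ⇒ p=10398, q=559
i=9: a=1 ⇒ p=17299, q=930
fundamental: x₁=17299, y₁=930  (since 299255401 − 346·864900 = 1)
k=2:  x_2 = 17299·17299+346·930·930 = 598510801,  y_2 = 17299·930+930·17299 = 32176140

17299 930
598510801 32176140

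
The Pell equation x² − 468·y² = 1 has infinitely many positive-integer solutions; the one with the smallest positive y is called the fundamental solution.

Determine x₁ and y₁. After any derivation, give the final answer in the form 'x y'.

649 30

√468 → a₀=21, period (1,1,1,2,1,1,1,42); ℓ=8 even so k=7
k=0  a_k=21  p_k/q_k = 21/1
…
k=2  a_k=1  p_k/q_k = 43/2
…
k=6  a_k=1  p_k/q_k = 411/19
k=7  a_k=1  p_k/q_k = 649/30
fundamental: x₁=649, y₁=30  (since 421201 − 468·900 = 1)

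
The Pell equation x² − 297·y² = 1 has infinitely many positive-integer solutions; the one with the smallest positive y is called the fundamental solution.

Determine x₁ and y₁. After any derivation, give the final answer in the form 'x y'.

48599 2820

√297 → a₀=17, period (4,3,1,1,2,1,1,3,4,34); ℓ=10 even so k=9
a_0=17:  p_0=17·1+0=17,  q_0=17·0+1=1
…
a_2=3:  p_2=3·69+17=224,  q_2=3·4+1=13
a_3=1:  p_3=1·224+69=293,  q_3=1·13+4=17
a_4=1:  p_4=1·293+224=517,  q_4=1·17+13=30
…
a_7=1:  p_7=1·1844+1327=3171,  q_7=1·107+77=184
a_8=3:  p_8=3·3171+1844=11357,  q_8=3·184+107=659
a_9=4:  p_9=4·11357+3171=48599,  q_9=4·659+184=2820
fundamental: x₁=48599, y₁=2820  (since 2361862801 − 297·7952400 = 1)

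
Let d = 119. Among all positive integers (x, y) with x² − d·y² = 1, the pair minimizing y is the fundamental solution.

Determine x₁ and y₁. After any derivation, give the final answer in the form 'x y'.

120 11

[10; 1,9,1,20] for √119; ℓ=4 ⇒ convergent index 3
a_0=10:  p_0=10·1+0=10,  q_0=10·0+1=1
…
a_2=9:  p_2=9·11+10=109,  q_2=9·1+1=10
a_3=1:  p_3=1·109+11=120,  q_3=1·10+1=11
(x₁, y₁) = (120, 11);  120² − 119·11² = 1 ✓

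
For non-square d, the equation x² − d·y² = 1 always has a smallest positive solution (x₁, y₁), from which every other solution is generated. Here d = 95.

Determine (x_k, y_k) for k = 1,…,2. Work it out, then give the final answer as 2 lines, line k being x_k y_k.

d=95: √d = [9; 1,2,1,18] (ℓ=4, even), read p_3/q_3
k=0  a_k=9  p_k/q_k = 9/1
…
k=2  a_k=2  p_k/q_k = 29/3
k=3  a_k=1  p_k/q_k = 39/4
→ (39, 4).  Check: 39²=1521, 95·4²=1520, difference 1.
n=2: (39,4)∘(39,4) = (39·39+95·4·4, 39·4+4·39) = (3041,312)

39 4
3041 312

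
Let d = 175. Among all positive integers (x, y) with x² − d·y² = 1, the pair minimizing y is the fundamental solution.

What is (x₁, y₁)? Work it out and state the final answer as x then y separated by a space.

√175 → a₀=13, period (4,2,1,2,4,26); ℓ=6 even so k=5
i=0: a=13 ⇒ p=13, q=1
i=1: a=4 ⇒ p=53, q=4
…
i=4: a=2 ⇒ p=463, q=35
i=5: a=4 ⇒ p=2024, q=153
→ (2024, 153).  Check: 2024²=4096576, 175·153²=4096575, difference 1.

2024 153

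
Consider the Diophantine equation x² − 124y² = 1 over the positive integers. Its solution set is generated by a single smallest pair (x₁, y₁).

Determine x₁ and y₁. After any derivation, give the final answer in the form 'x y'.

4620799 414960

[11; 7,2,1,1,1,…,2,7,22] for √124; ℓ=16 ⇒ convergent index 15
k=0  a_k=11  p_k/q_k = 11/1
k=1  a_k=7  p_k/q_k = 78/7
k=2  a_k=2  p_k/q_k = 167/15
k=3  a_k=1  p_k/q_k = 245/22
k=4  a_k=1  p_k/q_k = 412/37
k=5  a_k=1  p_k/q_k = 657/59
k=6  a_k=3  p_k/q_k = 2383/214
k=7  a_k=1  p_k/q_k = 3040/273
k=8  a_k=4  p_k/q_k = 14543/1306
k=9  a_k=1  p_k/q_k = 17583/1579
k=10  a_k=3  p_k/q_k = 67292/6043
k=11  a_k=1  p_k/q_k = 84875/7622
k=12  a_k=1  p_k/q_k = 152167/13665
k=13  a_k=1  p_k/q_k = 237042/21287
k=14  a_k=2  p_k/q_k = 626251/56239
k=15  a_k=7  p_k/q_k = 4620799/414960
fundamental: x₁=4620799, y₁=414960  (since 21351783398401 − 124·172191801600 = 1)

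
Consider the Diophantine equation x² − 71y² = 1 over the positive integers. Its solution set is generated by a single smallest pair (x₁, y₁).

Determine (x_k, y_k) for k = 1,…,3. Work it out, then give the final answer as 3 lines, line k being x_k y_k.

d=71: √d = [8; 2,2,1,7,1,2,2,16] (ℓ=8, even), read p_7/q_7
step 0: (8, 1)  from 8·(1,0) + (0,1)
step 1: (17, 2)  from 2·(8,1) + (1,0)
…
step 3: (59, 7)  from 1·(42,5) + (17,2)
step 4: (455, 54)  from 7·(59,7) + (42,5)
step 5: (514, 61)  from 1·(455,54) + (59,7)
step 6: (1483, 176)  from 2·(514,61) + (455,54)
step 7: (3480, 413)  from 2·(1483,176) + (514,61)
fundamental: x₁=3480, y₁=413  (since 12110400 − 71·170569 = 1)
(x_2, y_2) = (3480·3480 + 71·413·413, 3480·413 + 413·3480) = (24220799, 2874480)
(x_3, y_3) = (3480·24220799 + 71·413·2874480, 3480·2874480 + 413·24220799) = (168576757560, 20006380387)

3480 413
24220799 2874480
168576757560 20006380387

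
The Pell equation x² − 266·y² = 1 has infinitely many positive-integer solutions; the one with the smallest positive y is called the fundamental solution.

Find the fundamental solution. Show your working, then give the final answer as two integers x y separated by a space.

685 42

√266 → a₀=16, period (3,4,3,32); ℓ=4 even so k=3
i=0: a=16 ⇒ p=16, q=1
…
i=2: a=4 ⇒ p=212, q=13
i=3: a=3 ⇒ p=685, q=42
(x₁, y₁) = (685, 42);  685² − 266·42² = 1 ✓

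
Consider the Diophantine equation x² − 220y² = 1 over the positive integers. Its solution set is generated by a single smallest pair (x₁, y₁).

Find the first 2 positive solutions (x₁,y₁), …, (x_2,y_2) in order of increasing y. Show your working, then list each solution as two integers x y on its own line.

√220 = [14; 1,4,1,28, …], period ℓ=4 (even) → k=3
k=0  a_k=14  p_k/q_k = 14/1
k=1  a_k=1  p_k/q_k = 15/1
k=2  a_k=4  p_k/q_k = 74/5
k=3  a_k=1  p_k/q_k = 89/6
(x₁, y₁) = (89, 6);  89² − 220·6² = 1 ✓
k=2:  x_2 = 89·89+220·6·6 = 15841,  y_2 = 89·6+6·89 = 1068

89 6
15841 1068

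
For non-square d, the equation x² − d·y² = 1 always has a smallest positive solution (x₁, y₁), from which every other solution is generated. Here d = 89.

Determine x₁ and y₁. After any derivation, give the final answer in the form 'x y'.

500001 53000

√89 → a₀=9, period (2,3,3,2,18); ℓ=5 odd so k=9
i=0: a=9 ⇒ p=9, q=1
i=1: a=2 ⇒ p=19, q=2
i=2: a=3 ⇒ p=66, q=7
…
i=4: a=2 ⇒ p=500, q=53
…
i=7: a=3 ⇒ p=66019, q=6998
i=8: a=3 ⇒ p=216991, q=23001
i=9: a=2 ⇒ p=500001, q=53000
fundamental: x₁=500001, y₁=53000  (since 250001000001 − 89·2809000000 = 1)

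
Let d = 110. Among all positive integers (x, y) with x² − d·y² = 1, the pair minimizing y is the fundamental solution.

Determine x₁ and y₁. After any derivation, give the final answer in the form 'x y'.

[10; 2,20] for √110; ℓ=2 ⇒ convergent index 1
i=0: a=10 ⇒ p=10, q=1
i=1: a=2 ⇒ p=21, q=2
(x₁, y₁) = (21, 2);  21² − 110·2² = 1 ✓

21 2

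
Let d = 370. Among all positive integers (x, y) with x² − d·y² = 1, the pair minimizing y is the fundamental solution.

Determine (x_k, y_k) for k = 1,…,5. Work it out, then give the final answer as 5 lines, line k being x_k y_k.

d=370: √d = [19; 4,4,38] (ℓ=3, odd), read p_5/q_5
step 0: (19, 1)  from 19·(1,0) + (0,1)
step 1: (77, 4)  from 4·(19,1) + (1,0)
…
step 3: (12503, 650)  from 38·(327,17) + (77,4)
step 4: (50339, 2617)  from 4·(12503,650) + (327,17)
step 5: (213859, 11118)  from 4·(50339,2617) + (12503,650)
→ (213859, 11118).  Check: 213859²=45735671881, 370·11118²=45735671880, difference 1.
k=2:  x_2 = 213859·213859+370·11118·11118 = 91471343761,  y_2 = 213859·11118+11118·213859 = 4755368724
k=3:  x_3 = 213859·91471343761+370·11118·4755368724 = 39123940210553539,  y_3 = 213859·4755368724+11118·91471343761 = 2033956799880714
k=4:  x_4 = 213859·39123940210553539+370·11118·2033956799880714 = 16734013458886067250241,  y_4 = 213859·2033956799880714+11118·39123940210553539 = 869959934526623861928
k=5:  x_5 = 213859·16734013458886067250241+370·11118·869959934526623861928 = 7157438768568706971928026499,  y_5 = 213859·869959934526623861928+11118·16734013458886067250241 = 372097523273824548176239590

213859 11118
91471343761 4755368724
39123940210553539 2033956799880714
16734013458886067250241 869959934526623861928
7157438768568706971928026499 372097523273824548176239590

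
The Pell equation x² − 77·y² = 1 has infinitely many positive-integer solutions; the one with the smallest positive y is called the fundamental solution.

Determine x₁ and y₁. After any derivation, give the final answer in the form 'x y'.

[8; 1,3,2,3,1,16] for √77; ℓ=6 ⇒ convergent index 5
i=0: a=8 ⇒ p=8, q=1
i=1: a=1 ⇒ p=9, q=1
…
i=3: a=2 ⇒ p=79, q=9
i=4: a=3 ⇒ p=272, q=31
i=5: a=1 ⇒ p=351, q=40
→ (351, 40).  Check: 351²=123201, 77·40²=123200, difference 1.

351 40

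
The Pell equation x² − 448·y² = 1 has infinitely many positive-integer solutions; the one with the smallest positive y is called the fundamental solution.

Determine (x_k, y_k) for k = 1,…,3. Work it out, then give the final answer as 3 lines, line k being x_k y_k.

127 6
32257 1524
8193151 387090

d=448: √d = [21; 6,42] (ℓ=2, even), read p_1/q_1
k=0  a_k=21  p_k/q_k = 21/1
k=1  a_k=6  p_k/q_k = 127/6
(x₁, y₁) = (127, 6);  127² − 448·6² = 1 ✓
(x_2, y_2) = (127·127 + 448·6·6, 127·6 + 6·127) = (32257, 1524)
(x_3, y_3) = (127·32257 + 448·6·1524, 127·1524 + 6·32257) = (8193151, 387090)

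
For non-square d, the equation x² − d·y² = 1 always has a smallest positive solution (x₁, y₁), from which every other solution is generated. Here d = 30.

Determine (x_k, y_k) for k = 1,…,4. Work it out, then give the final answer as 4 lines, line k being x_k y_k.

√30 = [5; 2,10, …], period ℓ=2 (even) → k=1
k=0  a_k=5  p_k/q_k = 5/1
k=1  a_k=2  p_k/q_k = 11/2
fundamental: x₁=11, y₁=2  (since 121 − 30·4 = 1)
(x_2, y_2) = (11·11 + 30·2·2, 11·2 + 2·11) = (241, 44)
(x_3, y_3) = (11·241 + 30·2·44, 11·44 + 2·241) = (5291, 966)
(x_4, y_4) = (11·5291 + 30·2·966, 11·966 + 2·5291) = (116161, 21208)

11 2
241 44
5291 966
116161 21208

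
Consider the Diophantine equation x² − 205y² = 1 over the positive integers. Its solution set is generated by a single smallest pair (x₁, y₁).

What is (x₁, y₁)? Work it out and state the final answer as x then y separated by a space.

39689 2772

√205 → a₀=14, period (3,6,1,4,1,6,3,28); ℓ=8 even so k=7
a_0=14:  p_0=14·1+0=14,  q_0=14·0+1=1
…
a_2=6:  p_2=6·43+14=272,  q_2=6·3+1=19
a_3=1:  p_3=1·272+43=315,  q_3=1·19+3=22
a_4=4:  p_4=4·315+272=1532,  q_4=4·22+19=107
a_5=1:  p_5=1·1532+315=1847,  q_5=1·107+22=129
a_6=6:  p_6=6·1847+1532=12614,  q_6=6·129+107=881
a_7=3:  p_7=3·12614+1847=39689,  q_7=3·881+129=2772
fundamental: x₁=39689, y₁=2772  (since 1575216721 − 205·7683984 = 1)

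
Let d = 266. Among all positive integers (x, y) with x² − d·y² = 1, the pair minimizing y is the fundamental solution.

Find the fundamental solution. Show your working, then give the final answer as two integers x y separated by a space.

685 42

d=266: √d = [16; 3,4,3,32] (ℓ=4, even), read p_3/q_3
k=0  a_k=16  p_k/q_k = 16/1
k=1  a_k=3  p_k/q_k = 49/3
k=2  a_k=4  p_k/q_k = 212/13
k=3  a_k=3  p_k/q_k = 685/42
fundamental: x₁=685, y₁=42  (since 469225 − 266·1764 = 1)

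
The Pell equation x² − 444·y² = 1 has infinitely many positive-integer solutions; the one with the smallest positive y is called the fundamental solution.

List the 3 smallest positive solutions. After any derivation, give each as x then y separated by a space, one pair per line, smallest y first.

√444 = [21; 14,42, …], period ℓ=2 (even) → k=1
i=0: a=21 ⇒ p=21, q=1
i=1: a=14 ⇒ p=295, q=14
(x₁, y₁) = (295, 14);  295² − 444·14² = 1 ✓
k=2:  x_2 = 295·295+444·14·14 = 174049,  y_2 = 295·14+14·295 = 8260
k=3:  x_3 = 295·174049+444·14·8260 = 102688615,  y_3 = 295·8260+14·174049 = 4873386

295 14
174049 8260
102688615 4873386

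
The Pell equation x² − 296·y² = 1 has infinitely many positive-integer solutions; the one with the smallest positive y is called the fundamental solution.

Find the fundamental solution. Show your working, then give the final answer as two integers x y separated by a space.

3699 215

d=296: √d = [17; 4,1,7,1,4,34] (ℓ=6, even), read p_5/q_5
k=0  a_k=17  p_k/q_k = 17/1
k=1  a_k=4  p_k/q_k = 69/4
k=2  a_k=1  p_k/q_k = 86/5
k=3  a_k=7  p_k/q_k = 671/39
k=4  a_k=1  p_k/q_k = 757/44
k=5  a_k=4  p_k/q_k = 3699/215
fundamental: x₁=3699, y₁=215  (since 13682601 − 296·46225 = 1)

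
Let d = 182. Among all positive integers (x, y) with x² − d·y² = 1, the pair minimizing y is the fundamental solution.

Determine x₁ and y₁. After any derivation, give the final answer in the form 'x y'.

27 2

√182 → a₀=13, period (2,26); ℓ=2 even so k=1
k=0  a_k=13  p_k/q_k = 13/1
k=1  a_k=2  p_k/q_k = 27/2
fundamental: x₁=27, y₁=2  (since 729 − 182·4 = 1)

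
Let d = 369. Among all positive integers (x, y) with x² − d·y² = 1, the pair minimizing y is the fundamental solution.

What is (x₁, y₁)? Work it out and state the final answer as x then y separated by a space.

8396801 437120

d=369: √d = [19; 4,1,3,2,7,4,7,2,3,1,4,38] (ℓ=12, even), read p_11/q_11
a_0=19:  p_0=19·1+0=19,  q_0=19·0+1=1
a_1=4:  p_1=4·19+1=77,  q_1=4·1+0=4
a_2=1:  p_2=1·77+19=96,  q_2=1·4+1=5
…
a_4=2:  p_4=2·365+96=826,  q_4=2·19+5=43
…
a_6=4:  p_6=4·6147+826=25414,  q_6=4·320+43=1323
a_7=7:  p_7=7·25414+6147=184045,  q_7=7·1323+320=9581
a_8=2:  p_8=2·184045+25414=393504,  q_8=2·9581+1323=20485
a_9=3:  p_9=3·393504+184045=1364557,  q_9=3·20485+9581=71036
a_10=1:  p_10=1·1364557+393504=1758061,  q_10=1·71036+20485=91521
a_11=4:  p_11=4·1758061+1364557=8396801,  q_11=4·91521+71036=437120
fundamental: x₁=8396801, y₁=437120  (since 70506267033601 − 369·191073894400 = 1)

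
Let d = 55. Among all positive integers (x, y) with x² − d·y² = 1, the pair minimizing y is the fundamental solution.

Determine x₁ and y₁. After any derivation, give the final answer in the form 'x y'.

89 12

[7; 2,2,2,14] for √55; ℓ=4 ⇒ convergent index 3
k=0  a_k=7  p_k/q_k = 7/1
k=1  a_k=2  p_k/q_k = 15/2
k=2  a_k=2  p_k/q_k = 37/5
k=3  a_k=2  p_k/q_k = 89/12
fundamental: x₁=89, y₁=12  (since 7921 − 55·144 = 1)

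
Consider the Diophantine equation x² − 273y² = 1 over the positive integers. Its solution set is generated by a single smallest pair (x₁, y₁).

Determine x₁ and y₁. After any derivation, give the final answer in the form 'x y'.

√273 = [16; 1,1,10,1,1,32, …], period ℓ=6 (even) → k=5
a_0=16:  p_0=16·1+0=16,  q_0=16·0+1=1
…
a_3=10:  p_3=10·33+17=347,  q_3=10·2+1=21
a_4=1:  p_4=1·347+33=380,  q_4=1·21+2=23
a_5=1:  p_5=1·380+347=727,  q_5=1·23+21=44
(x₁, y₁) = (727, 44);  727² − 273·44² = 1 ✓

727 44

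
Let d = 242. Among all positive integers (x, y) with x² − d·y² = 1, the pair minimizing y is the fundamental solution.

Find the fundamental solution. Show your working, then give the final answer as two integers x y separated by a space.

19601 1260

d=242: √d = [15; 1,1,3,1,14,1,3,1,1,30] (ℓ=10, even), read p_9/q_9
a_0=15:  p_0=15·1+0=15,  q_0=15·0+1=1
…
a_4=1:  p_4=1·109+31=140,  q_4=1·7+2=9
a_5=14:  p_5=14·140+109=2069,  q_5=14·9+7=133
a_6=1:  p_6=1·2069+140=2209,  q_6=1·133+9=142
a_7=3:  p_7=3·2209+2069=8696,  q_7=3·142+133=559
a_8=1:  p_8=1·8696+2209=10905,  q_8=1·559+142=701
a_9=1:  p_9=1·10905+8696=19601,  q_9=1·701+559=1260
→ (19601, 1260).  Check: 19601²=384199201, 242·1260²=384199200, difference 1.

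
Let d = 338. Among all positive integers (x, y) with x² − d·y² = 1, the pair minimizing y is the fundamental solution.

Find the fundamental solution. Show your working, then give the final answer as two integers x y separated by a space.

√338 → a₀=18, period (2,1,1,2,36); ℓ=5 odd so k=9
i=0: a=18 ⇒ p=18, q=1
…
i=8: a=1 ⇒ p=43958, q=2391
i=9: a=2 ⇒ p=114243, q=6214
fundamental: x₁=114243, y₁=6214  (since 13051463049 − 338·38613796 = 1)

114243 6214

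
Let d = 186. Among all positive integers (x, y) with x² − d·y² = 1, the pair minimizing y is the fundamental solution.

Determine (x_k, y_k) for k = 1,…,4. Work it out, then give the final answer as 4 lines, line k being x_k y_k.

7501 550
112530001 8251100
1688175067501 123783001650
25326002250120001 1856992582502200

√186 → a₀=13, period (1,1,1,3,4,3,1,1,1,26); ℓ=10 even so k=9
a_0=13:  p_0=13·1+0=13,  q_0=13·0+1=1
…
a_2=1:  p_2=1·14+13=27,  q_2=1·1+1=2
…
a_6=3:  p_6=3·641+150=2073,  q_6=3·47+11=152
a_7=1:  p_7=1·2073+641=2714,  q_7=1·152+47=199
a_8=1:  p_8=1·2714+2073=4787,  q_8=1·199+152=351
a_9=1:  p_9=1·4787+2714=7501,  q_9=1·351+199=550
(x₁, y₁) = (7501, 550);  7501² − 186·550² = 1 ✓
n=2: (7501,550)∘(7501,550) = (7501·7501+186·550·550, 7501·550+550·7501) = (112530001,8251100)
n=3: (112530001,8251100)∘(7501,550) = (7501·112530001+186·550·8251100, 7501·8251100+550·112530001) = (1688175067501,123783001650)
n=4: (1688175067501,123783001650)∘(7501,550) = (7501·1688175067501+186·550·123783001650, 7501·123783001650+550·1688175067501) = (25326002250120001,1856992582502200)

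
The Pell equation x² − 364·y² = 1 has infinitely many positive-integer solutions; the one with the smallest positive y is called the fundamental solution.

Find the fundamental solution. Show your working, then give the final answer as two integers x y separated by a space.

[19; 12,1,2,3,1,8,1,3,2,1,12,38] for √364; ℓ=12 ⇒ convergent index 11
i=0: a=19 ⇒ p=19, q=1
…
i=2: a=1 ⇒ p=248, q=13
i=3: a=2 ⇒ p=725, q=38
i=4: a=3 ⇒ p=2423, q=127
i=5: a=1 ⇒ p=3148, q=165
i=6: a=8 ⇒ p=27607, q=1447
i=7: a=1 ⇒ p=30755, q=1612
…
i=9: a=2 ⇒ p=270499, q=14178
i=10: a=1 ⇒ p=390371, q=20461
i=11: a=12 ⇒ p=4954951, q=259710
(x₁, y₁) = (4954951, 259710);  4954951² − 364·259710² = 1 ✓

4954951 259710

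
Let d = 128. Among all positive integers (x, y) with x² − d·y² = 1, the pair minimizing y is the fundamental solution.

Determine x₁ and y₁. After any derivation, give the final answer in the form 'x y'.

√128 → a₀=11, period (3,5,3,22); ℓ=4 even so k=3
step 0: (11, 1)  from 11·(1,0) + (0,1)
…
step 2: (181, 16)  from 5·(34,3) + (11,1)
step 3: (577, 51)  from 3·(181,16) + (34,3)
(x₁, y₁) = (577, 51);  577² − 128·51² = 1 ✓

577 51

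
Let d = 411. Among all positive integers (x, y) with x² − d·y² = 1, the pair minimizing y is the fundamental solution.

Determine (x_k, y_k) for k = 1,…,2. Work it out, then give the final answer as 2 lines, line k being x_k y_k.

49730 2453
4946145799 243975380

[20; 3,1,1,1,19,1,1,1,3,40] for √411; ℓ=10 ⇒ convergent index 9
i=0: a=20 ⇒ p=20, q=1
i=1: a=3 ⇒ p=61, q=3
…
i=7: a=1 ⇒ p=8981, q=443
i=8: a=1 ⇒ p=13583, q=670
i=9: a=3 ⇒ p=49730, q=2453
→ (49730, 2453).  Check: 49730²=2473072900, 411·2453²=2473072899, difference 1.
(49730+2453√411)^2 = 4946145799 + 243975380√411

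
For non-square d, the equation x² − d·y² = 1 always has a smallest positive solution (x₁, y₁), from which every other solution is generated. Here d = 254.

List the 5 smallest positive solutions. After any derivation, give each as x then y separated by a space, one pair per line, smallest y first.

[15; 1,14,1,30] for √254; ℓ=4 ⇒ convergent index 3
a_0=15:  p_0=15·1+0=15,  q_0=15·0+1=1
a_1=1:  p_1=1·15+1=16,  q_1=1·1+0=1
a_2=14:  p_2=14·16+15=239,  q_2=14·1+1=15
a_3=1:  p_3=1·239+16=255,  q_3=1·15+1=16
→ (255, 16).  Check: 255²=65025, 254·16²=65024, difference 1.
(255+16√254)^2 = 130049 + 8160√254
(255+16√254)^3 = 66324735 + 4161584√254
(255+16√254)^4 = 33825484801 + 2122399680√254
(255+16√254)^5 = 17250930923775 + 1082419675216√254

255 16
130049 8160
66324735 4161584
33825484801 2122399680
17250930923775 1082419675216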